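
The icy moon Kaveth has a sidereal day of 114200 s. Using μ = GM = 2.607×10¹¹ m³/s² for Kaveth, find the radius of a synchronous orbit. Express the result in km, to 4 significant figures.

r_sync ≈ 4416 km

A synchronous orbit has period T, so by Kepler's third law a = (μT²/4π²)^(1/3).
μT²/4π² = 2.607×10¹¹ × (1.142×10⁵)² / 39.48 = 8.612×10¹⁹ m³.
a = 4.416×10⁶ m = 4416.1 km.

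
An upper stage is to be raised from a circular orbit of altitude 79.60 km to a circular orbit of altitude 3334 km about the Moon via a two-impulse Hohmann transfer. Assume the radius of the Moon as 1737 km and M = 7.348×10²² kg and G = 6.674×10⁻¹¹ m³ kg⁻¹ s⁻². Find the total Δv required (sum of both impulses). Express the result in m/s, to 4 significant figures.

Δv_total ≈ 619.9 m/s

μ = GM = 6.674×10⁻¹¹ × 7.348×10²² = 4.904×10¹² m³/s².
r₁ = 1737 + 79.60 = 1816.6 km = 1.8166×10⁶ m.
r₂ = 1737 + 3334 = 5071.0 km = 5.0710×10⁶ m.
Transfer ellipse a_t = (r₁ + r₂)/2 = 3.444×10⁶ m.
At r₁: circular v_c1 = √(μ/r₁) = 1643 m/s; transfer-perilune v_p = √[μ(2/r₁ − 1/a_t)] = 1994 m/s.
Δv₁ = v_p − v_c1 = 350.7 m/s.
At r₂: circular v_c2 = √(μ/r₂) = 983.4 m/s; transfer-apolune v_a = √[μ(2/r₂ − 1/a_t)] = 714.2 m/s.
Δv₂ = v_c2 − v_a = 269.2 m/s.
Total Δv = Δv₁ + Δv₂ = 619.9 m/s.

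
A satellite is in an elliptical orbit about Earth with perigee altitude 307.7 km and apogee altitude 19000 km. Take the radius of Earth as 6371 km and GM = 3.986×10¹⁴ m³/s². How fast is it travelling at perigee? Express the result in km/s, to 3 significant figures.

r_p = 6371 + 307.7 = 6678.7 km = 6.6787×10⁶ m.
r_a = 6371 + 19000 = 25371 km = 2.5371×10⁷ m.
Semi-major axis a = (r_p + r_a)/2 = 16025 km = 1.602×10⁷ m.
Vis-viva: v² = μ(2/r − 1/a) = 3.986×10¹⁴ × (2.995×10⁻⁷ − 6.240×10⁻⁸) = 9.449×10⁷ m²/s².
v = 9721 m/s = 9.721 km/s.

v ≈ 9.72 km/s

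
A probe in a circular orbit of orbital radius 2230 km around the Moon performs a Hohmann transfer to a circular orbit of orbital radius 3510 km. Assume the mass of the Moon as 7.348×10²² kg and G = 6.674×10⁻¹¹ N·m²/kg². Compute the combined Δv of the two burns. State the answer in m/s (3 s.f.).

μ = GM = 6.674×10⁻¹¹ × 7.348×10²² = 4.904×10¹² m³/s².
r₁ = 2230 km = 2.230×10⁶ m.
r₂ = 3510 km = 3.510×10⁶ m.
Transfer ellipse a_t = (r₁ + r₂)/2 = 2.870×10⁶ m.
At r₁: circular v_c1 = √(μ/r₁) = 1483 m/s; transfer-perilune v_p = √[μ(2/r₁ − 1/a_t)] = 1640 m/s.
Δv₁ = v_p − v_c1 = 157.0 m/s.
At r₂: circular v_c2 = √(μ/r₂) = 1182 m/s; transfer-apolune v_a = √[μ(2/r₂ − 1/a_t)] = 1042 m/s.
Δv₂ = v_c2 − v_a = 140.1 m/s.
Total Δv = Δv₁ + Δv₂ = 297.1 m/s.

Δv_total ≈ 297 m/s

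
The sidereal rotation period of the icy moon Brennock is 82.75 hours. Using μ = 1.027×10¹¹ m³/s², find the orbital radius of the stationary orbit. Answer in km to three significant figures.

r_sync ≈ 6130 km

T = 82.75 hours = 2.979×10⁵ s.
A synchronous orbit has period T, so by Kepler's third law a = (μT²/4π²)^(1/3).
μT²/4π² = 1.027×10¹¹ × (2.979×10⁵)² / 39.48 = 2.309×10²⁰ m³.
a = 6.135×10⁶ m = 6134.6 km.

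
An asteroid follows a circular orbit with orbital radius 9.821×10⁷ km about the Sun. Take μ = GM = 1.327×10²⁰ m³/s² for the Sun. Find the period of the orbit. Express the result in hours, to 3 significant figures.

T ≈ 4660 hours

r = 9.821×10⁷ km = 9.821×10¹⁰ m.
Kepler's third law: T = 2π√(r³/μ) = 2π√((9.821×10¹⁰)³ / 1.327×10²⁰).
r³/μ = 7.138×10¹² s², so T = 2π × 2.672×10⁶ = 1.679×10⁷ s.
Converting: 1.679×10⁷ s ÷ 3600 = 4663 hours.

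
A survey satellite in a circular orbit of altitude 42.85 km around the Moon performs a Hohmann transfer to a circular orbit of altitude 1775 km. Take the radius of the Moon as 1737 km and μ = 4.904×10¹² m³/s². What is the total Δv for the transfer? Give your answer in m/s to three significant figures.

r₁ = 1737 + 42.85 = 1779.8 km = 1.7798×10⁶ m.
r₂ = 1737 + 1775 = 3512.0 km = 3.5120×10⁶ m.
Transfer ellipse a_t = (r₁ + r₂)/2 = 2.646×10⁶ m.
At r₁: circular v_c1 = √(μ/r₁) = 1660 m/s; transfer-perilune v_p = √[μ(2/r₁ − 1/a_t)] = 1912 m/s.
Δv₁ = v_p − v_c1 = 252.5 m/s.
At r₂: circular v_c2 = √(μ/r₂) = 1182 m/s; transfer-apolune v_a = √[μ(2/r₂ − 1/a_t)] = 969.2 m/s.
Δv₂ = v_c2 − v_a = 212.5 m/s.
Total Δv = Δv₁ + Δv₂ = 465.0 m/s.

Δv_total ≈ 465 m/s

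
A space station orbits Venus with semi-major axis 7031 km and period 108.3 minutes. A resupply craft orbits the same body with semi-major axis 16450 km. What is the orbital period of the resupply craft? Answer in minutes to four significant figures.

Kepler's third law: T² ∝ a³, so T₂ = T₁ (a₂/a₁)^(3/2).
a₂/a₁ = 2.340, (a₂/a₁)^(3/2) = 3.579.
T₂ = 108.3 × 3.579 = 387.6 minutes.

T₂ ≈ 387.6 minutes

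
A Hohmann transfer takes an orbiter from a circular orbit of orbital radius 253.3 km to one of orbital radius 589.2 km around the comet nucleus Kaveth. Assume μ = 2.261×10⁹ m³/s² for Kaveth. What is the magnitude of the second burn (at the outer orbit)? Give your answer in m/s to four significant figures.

r₁ = 253.3 km = 2.533×10⁵ m.
r₂ = 589.2 km = 5.892×10⁵ m.
Transfer ellipse a_t = (r₁ + r₂)/2 = 4.212×10⁵ m.
At r₁: circular v_c1 = √(μ/r₁) = 94.48 m/s; transfer-periapsis v_p = √[μ(2/r₁ − 1/a_t)] = 111.7 m/s.
At r₂: circular v_c2 = √(μ/r₂) = 61.95 m/s; transfer-apoapsis v_a = √[μ(2/r₂ − 1/a_t)] = 48.04 m/s.
Δv₂ = v_c2 − v_a = 13.91 m/s.

Δv ≈ 13.91 m/s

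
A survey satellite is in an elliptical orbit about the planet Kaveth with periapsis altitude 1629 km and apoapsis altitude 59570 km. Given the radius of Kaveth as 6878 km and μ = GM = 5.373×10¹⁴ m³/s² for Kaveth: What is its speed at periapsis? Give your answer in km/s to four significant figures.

r_p = 6878 + 1629 = 8507.0 km = 8.5070×10⁶ m.
r_a = 6878 + 59570 = 66448 km = 6.6448×10⁷ m.
Semi-major axis a = (r_p + r_a)/2 = 37478 km = 3.748×10⁷ m.
Vis-viva: v² = μ(2/r − 1/a) = 5.373×10¹⁴ × (2.351×10⁻⁷ − 2.668×10⁻⁸) = 1.120×10⁸ m²/s².
v = 10580 m/s = 10.58 km/s.

v ≈ 10.58 km/s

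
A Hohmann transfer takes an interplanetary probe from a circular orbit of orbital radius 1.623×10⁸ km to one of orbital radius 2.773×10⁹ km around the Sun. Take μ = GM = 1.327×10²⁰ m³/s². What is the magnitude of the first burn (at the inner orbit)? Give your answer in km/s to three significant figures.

Δv ≈ 10.7 km/s

r₁ = 1.623×10⁸ km = 1.623×10¹¹ m.
r₂ = 2.773×10⁹ km = 2.773×10¹² m.
Transfer ellipse a_t = (r₁ + r₂)/2 = 1.468×10¹² m.
At r₁: circular v_c1 = √(μ/r₁) = 28590 m/s; transfer-perihelion v_p = √[μ(2/r₁ − 1/a_t)] = 39300 m/s.
Δv₁ = v_p − v_c1 = 10710 m/s.
= 10.71 km/s.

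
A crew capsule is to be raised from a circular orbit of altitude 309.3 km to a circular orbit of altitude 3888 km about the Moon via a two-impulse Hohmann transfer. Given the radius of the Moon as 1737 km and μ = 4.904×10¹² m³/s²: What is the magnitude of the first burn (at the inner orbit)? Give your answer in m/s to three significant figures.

r₁ = 1737 + 309.3 = 2046.3 km = 2.0463×10⁶ m.
r₂ = 1737 + 3888 = 5625.0 km = 5.6250×10⁶ m.
Transfer ellipse a_t = (r₁ + r₂)/2 = 3.836×10⁶ m.
At r₁: circular v_c1 = √(μ/r₁) = 1548 m/s; transfer-perilune v_p = √[μ(2/r₁ − 1/a_t)] = 1875 m/s.
Δv₁ = v_p − v_c1 = 326.6 m/s.

Δv ≈ 327 m/s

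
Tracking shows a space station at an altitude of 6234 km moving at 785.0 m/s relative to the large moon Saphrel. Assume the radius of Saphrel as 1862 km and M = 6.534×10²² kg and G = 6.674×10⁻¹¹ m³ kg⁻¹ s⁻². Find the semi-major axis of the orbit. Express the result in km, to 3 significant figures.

μ = GM = 6.674×10⁻¹¹ × 6.534×10²² = 4.361×10¹² m³/s².
r = 1862 + 6234 = 8096.0 km = 8.096×10⁶ m.
Vis-viva rearranged: 1/a = 2/r − v²/μ = 2.470×10⁻⁷ − 1.413×10⁻⁷ = 1.057×10⁻⁷ m⁻¹.
a = 9.458×10⁶ m = 9458.5 km.

a ≈ 9460 km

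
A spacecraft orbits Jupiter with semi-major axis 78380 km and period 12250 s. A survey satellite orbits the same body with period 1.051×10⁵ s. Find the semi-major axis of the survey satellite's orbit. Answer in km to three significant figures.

Kepler's third law: a³ ∝ T², so a₂ = a₁ (T₂/T₁)^(2/3).
T₂/T₁ = 8.580, (T₂/T₁)^(2/3) = 4.191.
a₂ = 78380 × 4.191 = 3.285×10⁵ km.

a₂ ≈ 3.28×10⁵ km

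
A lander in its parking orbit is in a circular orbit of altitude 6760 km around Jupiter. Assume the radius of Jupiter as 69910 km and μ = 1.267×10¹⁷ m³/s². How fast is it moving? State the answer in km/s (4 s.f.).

r = 69910 + 6760 = 76670 km = 7.6670×10⁷ m.
For a circular orbit v = √(μ/r) = √(1.267×10¹⁷ / 7.667×10⁷) = √(1.653×10⁹) = 40650 m/s.
That is 40.65 km/s.

v ≈ 40.65 km/s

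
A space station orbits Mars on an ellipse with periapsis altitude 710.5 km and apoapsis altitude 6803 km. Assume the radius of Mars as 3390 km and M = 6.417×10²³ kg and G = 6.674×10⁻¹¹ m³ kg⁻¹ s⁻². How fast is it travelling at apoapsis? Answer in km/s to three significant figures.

μ = GM = 6.674×10⁻¹¹ × 6.417×10²³ = 4.283×10¹³ m³/s².
r_p = 3390 + 710.5 = 4100.5 km = 4.1005×10⁶ m.
r_a = 3390 + 6803 = 10193 km = 1.0193×10⁷ m.
Semi-major axis a = (r_p + r_a)/2 = 7146.8 km = 7.147×10⁶ m.
Vis-viva: v² = μ(2/r − 1/a) = 4.283×10¹³ × (1.962×10⁻⁷ − 1.399×10⁻⁷) = 2.411×10⁶ m²/s².
v = 1553 m/s = 1.553 km/s.

v ≈ 1.55 km/s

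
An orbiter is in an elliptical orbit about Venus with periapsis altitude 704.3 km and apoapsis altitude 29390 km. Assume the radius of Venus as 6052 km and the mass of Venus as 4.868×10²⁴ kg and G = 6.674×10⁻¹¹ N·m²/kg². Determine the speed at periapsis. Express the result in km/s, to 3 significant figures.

μ = GM = 6.674×10⁻¹¹ × 4.868×10²⁴ = 3.249×10¹⁴ m³/s².
r_p = 6052 + 704.3 = 6756.3 km = 6.7563×10⁶ m.
r_a = 6052 + 29390 = 35442 km = 3.5442×10⁷ m.
Semi-major axis a = (r_p + r_a)/2 = 21099 km = 2.110×10⁷ m.
Vis-viva: v² = μ(2/r − 1/a) = 3.249×10¹⁴ × (2.960×10⁻⁷ − 4.740×10⁻⁸) = 8.078×10⁷ m²/s².
v = 8988 m/s = 8.988 km/s.

v ≈ 8.99 km/s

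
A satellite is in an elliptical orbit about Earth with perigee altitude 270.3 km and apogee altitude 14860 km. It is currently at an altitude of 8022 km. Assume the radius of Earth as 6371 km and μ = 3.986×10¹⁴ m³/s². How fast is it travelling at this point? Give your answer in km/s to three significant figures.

r_p = 6371 + 270.3 = 6641.3 km = 6.6413×10⁶ m.
r_a = 6371 + 14860 = 21231 km = 2.1231×10⁷ m.
r = 6371 + 8022 = 14393 km = 1.439×10⁷ m.
Semi-major axis a = (r_p + r_a)/2 = 13936 km = 1.394×10⁷ m.
Vis-viva: v² = μ(2/r − 1/a) = 3.986×10¹⁴ × (1.390×10⁻⁷ − 7.176×10⁻⁸) = 2.679×10⁷ m²/s².
v = 5176 m/s = 5.176 km/s.

v ≈ 5.18 km/s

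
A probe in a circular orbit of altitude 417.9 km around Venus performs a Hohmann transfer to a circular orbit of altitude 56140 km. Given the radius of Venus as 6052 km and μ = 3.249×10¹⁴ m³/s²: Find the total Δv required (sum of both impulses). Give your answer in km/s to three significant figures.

Δv_total ≈ 3.74 km/s

r₁ = 6052 + 417.9 = 6469.9 km = 6.4699×10⁶ m.
r₂ = 6052 + 56140 = 62192 km = 6.2192×10⁷ m.
Transfer ellipse a_t = (r₁ + r₂)/2 = 3.433×10⁷ m.
At r₁: circular v_c1 = √(μ/r₁) = 7086 m/s; transfer-periapsis v_p = √[μ(2/r₁ − 1/a_t)] = 9538 m/s.
Δv₁ = v_p − v_c1 = 2451 m/s.
At r₂: circular v_c2 = √(μ/r₂) = 2286 m/s; transfer-apoapsis v_a = √[μ(2/r₂ − 1/a_t)] = 992.2 m/s.
Δv₂ = v_c2 − v_a = 1293 m/s.
Total Δv = Δv₁ + Δv₂ = 3745 m/s = 3.745 km/s.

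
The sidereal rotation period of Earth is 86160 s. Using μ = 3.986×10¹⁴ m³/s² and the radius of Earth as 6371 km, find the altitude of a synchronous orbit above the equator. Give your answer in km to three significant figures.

A synchronous orbit has period T, so by Kepler's third law a = (μT²/4π²)^(1/3).
μT²/4π² = 3.986×10¹⁴ × (8.616×10⁴)² / 39.48 = 7.495×10²² m³.
a = 4.216×10⁷ m = 42163 km.
Altitude h = a − R = 42163 − 6371 = 35792 km.

h_sync ≈ 35800 km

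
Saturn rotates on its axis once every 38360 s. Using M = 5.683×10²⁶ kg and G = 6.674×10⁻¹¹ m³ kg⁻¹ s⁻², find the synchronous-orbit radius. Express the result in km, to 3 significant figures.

μ = GM = 6.674×10⁻¹¹ × 5.683×10²⁶ = 3.793×10¹⁶ m³/s².
A synchronous orbit has period T, so by Kepler's third law a = (μT²/4π²)^(1/3).
μT²/4π² = 3.793×10¹⁶ × (3.836×10⁴)² / 39.48 = 1.414×10²⁴ m³.
a = 1.122×10⁸ m = 1.1223×10⁵ km.

r_sync ≈ 1.12×10⁵ km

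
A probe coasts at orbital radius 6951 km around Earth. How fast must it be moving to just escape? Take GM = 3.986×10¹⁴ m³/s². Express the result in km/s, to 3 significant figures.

v_esc ≈ 10.7 km/s

r = 6951 km = 6.951×10⁶ m.
Escape speed v_esc = √(2μ/r) = √(2 × 3.986×10¹⁴ / 6.951×10⁶) = √(1.147×10⁸) = 10710 m/s.
= 10.71 km/s.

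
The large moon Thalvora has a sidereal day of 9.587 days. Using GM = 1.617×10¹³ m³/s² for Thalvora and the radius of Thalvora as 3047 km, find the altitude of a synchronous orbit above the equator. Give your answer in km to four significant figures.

T = 9.587 days = 8.283×10⁵ s.
A synchronous orbit has period T, so by Kepler's third law a = (μT²/4π²)^(1/3).
μT²/4π² = 1.617×10¹³ × (8.283×10⁵)² / 39.48 = 2.810×10²³ m³.
a = 6.550×10⁷ m = 65501 km.
Altitude h = a − R = 65501 − 3047 = 62454 km.

h_sync ≈ 62450 km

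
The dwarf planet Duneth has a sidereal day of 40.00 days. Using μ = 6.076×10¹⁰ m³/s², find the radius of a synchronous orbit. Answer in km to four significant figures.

r_sync ≈ 26390 km

T = 40.00 days = 3.456×10⁶ s.
A synchronous orbit has period T, so by Kepler's third law a = (μT²/4π²)^(1/3).
μT²/4π² = 6.076×10¹⁰ × (3.456×10⁶)² / 39.48 = 1.838×10²² m³.
a = 2.639×10⁷ m = 26392 km.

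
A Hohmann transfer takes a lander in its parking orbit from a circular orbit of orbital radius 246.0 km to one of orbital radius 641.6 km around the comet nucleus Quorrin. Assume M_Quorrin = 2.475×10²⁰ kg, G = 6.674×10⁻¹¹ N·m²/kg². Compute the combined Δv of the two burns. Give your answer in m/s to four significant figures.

Δv_total ≈ 93.43 m/s

μ = GM = 6.674×10⁻¹¹ × 2.475×10²⁰ = 1.652×10¹⁰ m³/s².
r₁ = 246.0 km = 2.460×10⁵ m.
r₂ = 641.6 km = 6.416×10⁵ m.
Transfer ellipse a_t = (r₁ + r₂)/2 = 4.438×10⁵ m.
At r₁: circular v_c1 = √(μ/r₁) = 259.1 m/s; transfer-periapsis v_p = √[μ(2/r₁ − 1/a_t)] = 311.6 m/s.
Δv₁ = v_p − v_c1 = 52.44 m/s.
At r₂: circular v_c2 = √(μ/r₂) = 160.5 m/s; transfer-apoapsis v_a = √[μ(2/r₂ − 1/a_t)] = 119.5 m/s.
Δv₂ = v_c2 − v_a = 40.99 m/s.
Total Δv = Δv₁ + Δv₂ = 93.43 m/s.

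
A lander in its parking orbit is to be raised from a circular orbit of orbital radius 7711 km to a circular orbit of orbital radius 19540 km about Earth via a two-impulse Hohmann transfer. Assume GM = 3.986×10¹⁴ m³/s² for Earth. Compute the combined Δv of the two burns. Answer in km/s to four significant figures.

r₁ = 7711 km = 7.711×10⁶ m.
r₂ = 19540 km = 1.954×10⁷ m.
Transfer ellipse a_t = (r₁ + r₂)/2 = 1.363×10⁷ m.
At r₁: circular v_c1 = √(μ/r₁) = 7190 m/s; transfer-perigee v_p = √[μ(2/r₁ − 1/a_t)] = 8610 m/s.
Δv₁ = v_p − v_c1 = 1420 m/s.
At r₂: circular v_c2 = √(μ/r₂) = 4517 m/s; transfer-apogee v_a = √[μ(2/r₂ − 1/a_t)] = 3398 m/s.
Δv₂ = v_c2 − v_a = 1119 m/s.
Total Δv = Δv₁ + Δv₂ = 2539 m/s = 2.539 km/s.

Δv_total ≈ 2.539 km/s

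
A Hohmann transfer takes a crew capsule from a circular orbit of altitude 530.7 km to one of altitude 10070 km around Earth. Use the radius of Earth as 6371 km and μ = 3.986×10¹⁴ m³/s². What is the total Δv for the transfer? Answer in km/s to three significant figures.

Δv_total ≈ 2.56 km/s

r₁ = 6371 + 530.7 = 6901.7 km = 6.9017×10⁶ m.
r₂ = 6371 + 10070 = 16441 km = 1.6441×10⁷ m.
Transfer ellipse a_t = (r₁ + r₂)/2 = 1.167×10⁷ m.
At r₁: circular v_c1 = √(μ/r₁) = 7600 m/s; transfer-perigee v_p = √[μ(2/r₁ − 1/a_t)] = 9020 m/s.
Δv₁ = v_p − v_c1 = 1420 m/s.
At r₂: circular v_c2 = √(μ/r₂) = 4924 m/s; transfer-apogee v_a = √[μ(2/r₂ − 1/a_t)] = 3786 m/s.
Δv₂ = v_c2 − v_a = 1137 m/s.
Total Δv = Δv₁ + Δv₂ = 2558 m/s = 2.558 km/s.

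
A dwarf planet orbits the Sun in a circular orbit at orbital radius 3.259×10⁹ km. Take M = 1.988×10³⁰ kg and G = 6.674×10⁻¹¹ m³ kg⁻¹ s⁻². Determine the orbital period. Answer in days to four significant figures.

T ≈ 37140 days

μ = GM = 6.674×10⁻¹¹ × 1.988×10³⁰ = 1.327×10²⁰ m³/s².
r = 3.259×10⁹ km = 3.259×10¹² m.
Kepler's third law: T = 2π√(r³/μ) = 2π√((3.259×10¹²)³ / 1.327×10²⁰).
r³/μ = 2.609×10¹⁷ s², so T = 2π × 5.108×10⁸ = 3.209×10⁹ s.
Converting: 3.209×10⁹ s ÷ 86400 = 37140 days.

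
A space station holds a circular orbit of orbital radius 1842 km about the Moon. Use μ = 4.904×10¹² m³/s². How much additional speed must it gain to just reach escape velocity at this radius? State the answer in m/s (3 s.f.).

Δv ≈ 676 m/s

r = 1842 km = 1.842×10⁶ m.
Circular speed v_c = √(μ/r) = 1632 m/s.
Escape speed v_esc = √(2μ/r) = √2 × v_c = 2308 m/s.
Δv = v_esc − v_c = 675.9 m/s.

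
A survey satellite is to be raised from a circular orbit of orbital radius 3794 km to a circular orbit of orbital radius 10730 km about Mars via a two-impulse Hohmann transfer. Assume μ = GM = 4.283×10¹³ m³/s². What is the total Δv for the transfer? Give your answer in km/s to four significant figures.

Δv_total ≈ 1.278 km/s

r₁ = 3794 km = 3.794×10⁶ m.
r₂ = 10730 km = 1.073×10⁷ m.
Transfer ellipse a_t = (r₁ + r₂)/2 = 7.262×10⁶ m.
At r₁: circular v_c1 = √(μ/r₁) = 3360 m/s; transfer-periapsis v_p = √[μ(2/r₁ − 1/a_t)] = 4084 m/s.
Δv₁ = v_p − v_c1 = 724.2 m/s.
At r₂: circular v_c2 = √(μ/r₂) = 1998 m/s; transfer-apoapsis v_a = √[μ(2/r₂ − 1/a_t)] = 1444 m/s.
Δv₂ = v_c2 − v_a = 553.8 m/s.
Total Δv = Δv₁ + Δv₂ = 1278 m/s = 1.278 km/s.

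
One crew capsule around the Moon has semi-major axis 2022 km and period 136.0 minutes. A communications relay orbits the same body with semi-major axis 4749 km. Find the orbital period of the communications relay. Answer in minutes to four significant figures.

Kepler's third law: T² ∝ a³, so T₂ = T₁ (a₂/a₁)^(3/2).
a₂/a₁ = 2.349, (a₂/a₁)^(3/2) = 3.599.
T₂ = 136.0 × 3.599 = 489.5 minutes.

T₂ ≈ 489.5 minutes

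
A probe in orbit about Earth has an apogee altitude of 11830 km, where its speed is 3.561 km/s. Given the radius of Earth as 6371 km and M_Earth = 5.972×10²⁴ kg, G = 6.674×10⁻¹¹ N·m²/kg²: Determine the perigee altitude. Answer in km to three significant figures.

perigee altitude ≈ 1050 km

μ = GM = 6.674×10⁻¹¹ × 5.972×10²⁴ = 3.986×10¹⁴ m³/s².
r_a = 6371 + 11830 = 18201 km = 1.820×10⁷ m.
Specific energy ε = v²/2 − μ/r = -1.556×10⁷ J/kg, so a = −μ/(2ε) = 1.281×10⁷ m.
The apsides satisfy r_p + r_a = 2a, so the perigee radius is 2a − r_a = 7.417×10⁶ m = 7417.5 km.
Perigee altitude = 7417.5 − 6371 = 1046.5 km.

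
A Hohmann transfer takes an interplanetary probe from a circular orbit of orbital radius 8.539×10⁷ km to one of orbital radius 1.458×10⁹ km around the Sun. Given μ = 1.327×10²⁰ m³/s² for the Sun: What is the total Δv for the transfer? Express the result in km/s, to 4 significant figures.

Δv_total ≈ 21.13 km/s

r₁ = 8.539×10⁷ km = 8.539×10¹⁰ m.
r₂ = 1.458×10⁹ km = 1.458×10¹² m.
Transfer ellipse a_t = (r₁ + r₂)/2 = 7.717×10¹¹ m.
At r₁: circular v_c1 = √(μ/r₁) = 39420 m/s; transfer-perihelion v_p = √[μ(2/r₁ − 1/a_t)] = 54190 m/s.
Δv₁ = v_p − v_c1 = 14760 m/s.
At r₂: circular v_c2 = √(μ/r₂) = 9540 m/s; transfer-aphelion v_a = √[μ(2/r₂ − 1/a_t)] = 3173 m/s.
Δv₂ = v_c2 − v_a = 6367 m/s.
Total Δv = Δv₁ + Δv₂ = 21130 m/s = 21.13 km/s.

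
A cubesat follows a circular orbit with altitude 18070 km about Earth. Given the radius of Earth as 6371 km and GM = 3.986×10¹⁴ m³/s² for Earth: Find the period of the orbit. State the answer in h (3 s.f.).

T ≈ 10.6 h

r = 6371 + 18070 = 24441 km = 2.4441×10⁷ m.
Kepler's third law: T = 2π√(r³/μ) = 2π√((2.444×10⁷)³ / 3.986×10¹⁴).
r³/μ = 3.663×10⁷ s², so T = 2π × 6.052×10³ = 3.803×10⁴ s.
Converting: 3.803×10⁴ s ÷ 3600 = 10.56 h.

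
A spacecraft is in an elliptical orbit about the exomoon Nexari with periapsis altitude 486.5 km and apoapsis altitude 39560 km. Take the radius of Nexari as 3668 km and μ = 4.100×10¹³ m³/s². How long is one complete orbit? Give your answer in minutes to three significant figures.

T ≈ 1890 minutes

r_p = 3668 + 486.5 = 4154.5 km = 4.1545×10⁶ m.
r_a = 3668 + 39560 = 43228 km = 4.3228×10⁷ m.
Semi-major axis a = (r_p + r_a)/2 = (4154.5 + 43228)/2 = 23691 km = 2.369×10⁷ m.
By Kepler's third law T = 2π√(a³/μ) = 2π × 1.801×10⁴ = 1.132×10⁵ s.
= 1886 minutes.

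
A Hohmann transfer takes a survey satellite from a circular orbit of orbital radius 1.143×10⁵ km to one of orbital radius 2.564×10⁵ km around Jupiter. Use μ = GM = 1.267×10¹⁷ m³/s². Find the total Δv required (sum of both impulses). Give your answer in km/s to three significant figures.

Δv_total ≈ 10.6 km/s

r₁ = 1.143×10⁵ km = 1.143×10⁸ m.
r₂ = 2.564×10⁵ km = 2.564×10⁸ m.
Transfer ellipse a_t = (r₁ + r₂)/2 = 1.854×10⁸ m.
At r₁: circular v_c1 = √(μ/r₁) = 33290 m/s; transfer-perijove v_p = √[μ(2/r₁ − 1/a_t)] = 39160 m/s.
Δv₁ = v_p − v_c1 = 5865 m/s.
At r₂: circular v_c2 = √(μ/r₂) = 22230 m/s; transfer-apojove v_a = √[μ(2/r₂ − 1/a_t)] = 17460 m/s.
Δv₂ = v_c2 − v_a = 4773 m/s.
Total Δv = Δv₁ + Δv₂ = 10640 m/s = 10.64 km/s.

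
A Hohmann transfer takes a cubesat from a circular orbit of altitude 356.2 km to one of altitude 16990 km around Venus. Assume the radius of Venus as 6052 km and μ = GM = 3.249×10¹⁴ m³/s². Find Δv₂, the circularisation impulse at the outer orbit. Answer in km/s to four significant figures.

Δv ≈ 1.278 km/s

r₁ = 6052 + 356.2 = 6408.2 km = 6.4082×10⁶ m.
r₂ = 6052 + 16990 = 23042 km = 2.3042×10⁷ m.
Transfer ellipse a_t = (r₁ + r₂)/2 = 1.473×10⁷ m.
At r₁: circular v_c1 = √(μ/r₁) = 7120 m/s; transfer-periapsis v_p = √[μ(2/r₁ − 1/a_t)] = 8907 m/s.
At r₂: circular v_c2 = √(μ/r₂) = 3755 m/s; transfer-apoapsis v_a = √[μ(2/r₂ − 1/a_t)] = 2477 m/s.
Δv₂ = v_c2 − v_a = 1278 m/s.
= 1.278 km/s.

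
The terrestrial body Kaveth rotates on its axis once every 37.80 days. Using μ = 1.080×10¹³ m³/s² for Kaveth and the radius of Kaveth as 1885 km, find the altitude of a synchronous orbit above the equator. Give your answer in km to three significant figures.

T = 37.80 days = 3.266×10⁶ s.
A synchronous orbit has period T, so by Kepler's third law a = (μT²/4π²)^(1/3).
μT²/4π² = 1.080×10¹³ × (3.266×10⁶)² / 39.48 = 2.918×10²⁴ m³.
a = 1.429×10⁸ m = 1.4290×10⁵ km.
Altitude h = a − R = 1.4290×10⁵ − 1885 = 1.4101×10⁵ km.

h_sync ≈ 1.41×10⁵ km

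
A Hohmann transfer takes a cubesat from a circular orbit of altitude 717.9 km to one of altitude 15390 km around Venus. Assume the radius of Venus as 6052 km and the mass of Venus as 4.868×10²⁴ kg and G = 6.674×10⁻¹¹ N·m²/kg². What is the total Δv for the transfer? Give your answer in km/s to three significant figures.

μ = GM = 6.674×10⁻¹¹ × 4.868×10²⁴ = 3.249×10¹⁴ m³/s².
r₁ = 6052 + 717.9 = 6769.9 km = 6.7699×10⁶ m.
r₂ = 6052 + 15390 = 21442 km = 2.1442×10⁷ m.
Transfer ellipse a_t = (r₁ + r₂)/2 = 1.411×10⁷ m.
At r₁: circular v_c1 = √(μ/r₁) = 6928 m/s; transfer-periapsis v_p = √[μ(2/r₁ − 1/a_t)] = 8541 m/s.
Δv₁ = v_p − v_c1 = 1613 m/s.
At r₂: circular v_c2 = √(μ/r₂) = 3893 m/s; transfer-apoapsis v_a = √[μ(2/r₂ − 1/a_t)] = 2697 m/s.
Δv₂ = v_c2 − v_a = 1196 m/s.
Total Δv = Δv₁ + Δv₂ = 2809 m/s = 2.809 km/s.

Δv_total ≈ 2.81 km/s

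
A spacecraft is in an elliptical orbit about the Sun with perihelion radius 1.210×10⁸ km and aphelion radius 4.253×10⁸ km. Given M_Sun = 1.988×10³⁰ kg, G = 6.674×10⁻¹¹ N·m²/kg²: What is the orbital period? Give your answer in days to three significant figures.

μ = GM = 6.674×10⁻¹¹ × 1.988×10³⁰ = 1.327×10²⁰ m³/s².
Semi-major axis a = (r_p + r_a)/2 = (1.2100×10⁸ + 4.2530×10⁸)/2 = 2.7315×10⁸ km = 2.732×10¹¹ m.
By Kepler's third law T = 2π√(a³/μ) = 2π × 1.239×10⁷ = 7.787×10⁷ s.
= 901.3 days.

T ≈ 901 days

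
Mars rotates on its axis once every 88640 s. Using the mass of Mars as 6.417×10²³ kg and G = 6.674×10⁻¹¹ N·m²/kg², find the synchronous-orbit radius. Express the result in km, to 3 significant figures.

r_sync ≈ 20400 km

μ = GM = 6.674×10⁻¹¹ × 6.417×10²³ = 4.283×10¹³ m³/s².
A synchronous orbit has period T, so by Kepler's third law a = (μT²/4π²)^(1/3).
μT²/4π² = 4.283×10¹³ × (8.864×10⁴)² / 39.48 = 8.524×10²¹ m³.
a = 2.043×10⁷ m = 20427 km.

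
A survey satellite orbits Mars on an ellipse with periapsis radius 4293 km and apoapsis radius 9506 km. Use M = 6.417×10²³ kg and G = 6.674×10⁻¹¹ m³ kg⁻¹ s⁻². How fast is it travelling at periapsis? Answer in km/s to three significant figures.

v ≈ 3.71 km/s

μ = GM = 6.674×10⁻¹¹ × 6.417×10²³ = 4.283×10¹³ m³/s².
Semi-major axis a = (r_p + r_a)/2 = 6899.5 km = 6.900×10⁶ m.
Vis-viva: v² = μ(2/r − 1/a) = 4.283×10¹³ × (4.659×10⁻⁷ − 1.449×10⁻⁷) = 1.374×10⁷ m²/s².
v = 3707 m/s = 3.707 km/s.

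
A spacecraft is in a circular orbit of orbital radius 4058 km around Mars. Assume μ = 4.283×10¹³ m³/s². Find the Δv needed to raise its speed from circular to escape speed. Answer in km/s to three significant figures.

Δv ≈ 1.35 km/s

r = 4058 km = 4.058×10⁶ m.
Circular speed v_c = √(μ/r) = 3249 m/s.
Escape speed v_esc = √(2μ/r) = √2 × v_c = 4594 m/s.
Δv = v_esc − v_c = 1346 m/s = 1.346 km/s.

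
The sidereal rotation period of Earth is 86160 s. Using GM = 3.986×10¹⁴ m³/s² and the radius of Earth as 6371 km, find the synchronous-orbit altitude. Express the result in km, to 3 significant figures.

A synchronous orbit has period T, so by Kepler's third law a = (μT²/4π²)^(1/3).
μT²/4π² = 3.986×10¹⁴ × (8.616×10⁴)² / 39.48 = 7.495×10²² m³.
a = 4.216×10⁷ m = 42163 km.
Altitude h = a − R = 42163 − 6371 = 35792 km.

h_sync ≈ 35800 km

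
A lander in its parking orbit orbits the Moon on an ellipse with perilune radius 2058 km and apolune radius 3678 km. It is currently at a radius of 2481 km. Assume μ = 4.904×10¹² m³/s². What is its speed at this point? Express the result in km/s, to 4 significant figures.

Semi-major axis a = (r_p + r_a)/2 = 2868.0 km = 2.868×10⁶ m.
Vis-viva: v² = μ(2/r − 1/a) = 4.904×10¹² × (8.061×10⁻⁷ − 3.487×10⁻⁷) = 2.243×10⁶ m²/s².
v = 1498 m/s = 1.498 km/s.

v ≈ 1.498 km/s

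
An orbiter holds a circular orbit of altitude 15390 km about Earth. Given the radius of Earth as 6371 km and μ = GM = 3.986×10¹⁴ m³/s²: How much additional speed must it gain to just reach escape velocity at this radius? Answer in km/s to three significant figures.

r = 6371 + 15390 = 21761 km = 2.1761×10⁷ m.
Circular speed v_c = √(μ/r) = 4280 m/s.
Escape speed v_esc = √(2μ/r) = √2 × v_c = 6053 m/s.
Δv = v_esc − v_c = 1773 m/s = 1.773 km/s.

Δv ≈ 1.77 km/s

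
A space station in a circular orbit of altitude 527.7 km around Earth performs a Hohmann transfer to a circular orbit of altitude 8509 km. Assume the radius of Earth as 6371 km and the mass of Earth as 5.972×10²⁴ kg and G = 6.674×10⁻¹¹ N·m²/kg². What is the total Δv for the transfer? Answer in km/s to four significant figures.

μ = GM = 6.674×10⁻¹¹ × 5.972×10²⁴ = 3.986×10¹⁴ m³/s².
r₁ = 6371 + 527.7 = 6898.7 km = 6.8987×10⁶ m.
r₂ = 6371 + 8509 = 14880 km = 1.4880×10⁷ m.
Transfer ellipse a_t = (r₁ + r₂)/2 = 1.089×10⁷ m.
At r₁: circular v_c1 = √(μ/r₁) = 7601 m/s; transfer-perigee v_p = √[μ(2/r₁ − 1/a_t)] = 8885 m/s.
Δv₁ = v_p − v_c1 = 1284 m/s.
At r₂: circular v_c2 = √(μ/r₂) = 5175 m/s; transfer-apogee v_a = √[μ(2/r₂ − 1/a_t)] = 4119 m/s.
Δv₂ = v_c2 − v_a = 1056 m/s.
Total Δv = Δv₁ + Δv₂ = 2340 m/s = 2.340 km/s.

Δv_total ≈ 2.340 km/s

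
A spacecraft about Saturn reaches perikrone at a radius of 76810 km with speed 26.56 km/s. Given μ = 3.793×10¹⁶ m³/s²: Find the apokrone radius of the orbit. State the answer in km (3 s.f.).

apokrone radius ≈ 1.92×10⁵ km

r_p = 7.681×10⁷ m.
Specific energy ε = v²/2 − μ/r = -1.411×10⁸ J/kg, so a = −μ/(2ε) = 1.344×10⁸ m.
The apsides satisfy r_p + r_a = 2a, so the apokrone radius is 2a − r_p = 1.920×10⁸ m = 1.9201×10⁵ km.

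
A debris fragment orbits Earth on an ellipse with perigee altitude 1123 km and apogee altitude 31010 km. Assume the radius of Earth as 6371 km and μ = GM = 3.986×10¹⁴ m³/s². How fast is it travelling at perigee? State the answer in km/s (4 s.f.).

v ≈ 9.413 km/s

r_p = 6371 + 1123 = 7494.0 km = 7.4940×10⁶ m.
r_a = 6371 + 31010 = 37381 km = 3.7381×10⁷ m.
Semi-major axis a = (r_p + r_a)/2 = 22438 km = 2.244×10⁷ m.
Vis-viva: v² = μ(2/r − 1/a) = 3.986×10¹⁴ × (2.669×10⁻⁷ − 4.457×10⁻⁸) = 8.861×10⁷ m²/s².
v = 9413 m/s = 9.413 km/s.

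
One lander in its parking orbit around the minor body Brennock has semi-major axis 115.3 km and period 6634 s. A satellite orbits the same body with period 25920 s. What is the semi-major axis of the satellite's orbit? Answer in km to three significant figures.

Kepler's third law: a³ ∝ T², so a₂ = a₁ (T₂/T₁)^(2/3).
T₂/T₁ = 3.907, (T₂/T₁)^(2/3) = 2.481.
a₂ = 115.3 × 2.481 = 286.0 km.

a₂ ≈ 286 km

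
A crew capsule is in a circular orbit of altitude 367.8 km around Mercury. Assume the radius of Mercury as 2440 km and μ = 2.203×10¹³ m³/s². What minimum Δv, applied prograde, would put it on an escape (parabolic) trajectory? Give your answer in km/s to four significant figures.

Δv ≈ 1.160 km/s

r = 2440 + 367.8 = 2807.8 km = 2.8078×10⁶ m.
Circular speed v_c = √(μ/r) = 2801 m/s.
Escape speed v_esc = √(2μ/r) = √2 × v_c = 3961 m/s.
Δv = v_esc − v_c = 1160 m/s = 1.160 km/s.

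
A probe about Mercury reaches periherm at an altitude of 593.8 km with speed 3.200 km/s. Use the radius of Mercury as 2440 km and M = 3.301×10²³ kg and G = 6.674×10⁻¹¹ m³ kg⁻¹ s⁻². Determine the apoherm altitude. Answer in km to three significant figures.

μ = GM = 6.674×10⁻¹¹ × 3.301×10²³ = 2.203×10¹³ m³/s².
r_p = 2440 + 593.8 = 3033.8 km = 3.034×10⁶ m.
Specific energy ε = v²/2 − μ/r = -2.142×10⁶ J/kg, so a = −μ/(2ε) = 5.143×10⁶ m.
The apsides satisfy r_p + r_a = 2a, so the apoherm radius is 2a − r_p = 7.252×10⁶ m = 7252.3 km.
Apoherm altitude = 7252.3 − 2440 = 4812.3 km.

apoherm altitude ≈ 4810 km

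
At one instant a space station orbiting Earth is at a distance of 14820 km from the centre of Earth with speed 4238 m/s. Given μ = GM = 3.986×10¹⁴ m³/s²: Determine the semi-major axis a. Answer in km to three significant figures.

a ≈ 11100 km

r = 1.482×10⁷ m.
Vis-viva rearranged: 1/a = 2/r − v²/μ = 1.350×10⁻⁷ − 4.506×10⁻⁸ = 8.989×10⁻⁸ m⁻¹.
a = 1.112×10⁷ m = 11124 km.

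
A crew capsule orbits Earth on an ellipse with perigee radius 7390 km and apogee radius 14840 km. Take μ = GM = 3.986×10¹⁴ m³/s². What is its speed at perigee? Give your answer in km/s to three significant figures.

Semi-major axis a = (r_p + r_a)/2 = 11115 km = 1.112×10⁷ m.
Vis-viva: v² = μ(2/r − 1/a) = 3.986×10¹⁴ × (2.706×10⁻⁷ − 8.997×10⁻⁸) = 7.201×10⁷ m²/s².
v = 8486 m/s = 8.486 km/s.

v ≈ 8.49 km/s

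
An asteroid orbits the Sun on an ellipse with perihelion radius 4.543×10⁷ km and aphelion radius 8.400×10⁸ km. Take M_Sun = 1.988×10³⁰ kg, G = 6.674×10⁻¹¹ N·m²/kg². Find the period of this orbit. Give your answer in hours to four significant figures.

T ≈ 44630 hours

μ = GM = 6.674×10⁻¹¹ × 1.988×10³⁰ = 1.327×10²⁰ m³/s².
Semi-major axis a = (r_p + r_a)/2 = (4.5430×10⁷ + 8.4000×10⁸)/2 = 4.4272×10⁸ km = 4.427×10¹¹ m.
By Kepler's third law T = 2π√(a³/μ) = 2π × 2.557×10⁷ = 1.607×10⁸ s.
= 44630 hours.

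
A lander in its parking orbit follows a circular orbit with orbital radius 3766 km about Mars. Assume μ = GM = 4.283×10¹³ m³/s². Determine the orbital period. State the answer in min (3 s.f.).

r = 3766 km = 3.766×10⁶ m.
Kepler's third law: T = 2π√(r³/μ) = 2π√((3.766×10⁶)³ / 4.283×10¹³).
r³/μ = 1.247×10⁶ s², so T = 2π × 1.117×10³ = 7.017×10³ s.
Converting: 7.017×10³ s ÷ 60.00 = 116.9 min.

T ≈ 117 min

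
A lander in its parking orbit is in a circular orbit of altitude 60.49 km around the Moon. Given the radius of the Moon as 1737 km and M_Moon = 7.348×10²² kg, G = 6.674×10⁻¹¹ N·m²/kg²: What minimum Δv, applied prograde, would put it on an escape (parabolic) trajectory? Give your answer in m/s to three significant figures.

μ = GM = 6.674×10⁻¹¹ × 7.348×10²² = 4.904×10¹² m³/s².
r = 1737 + 60.49 = 1797.5 km = 1.7975×10⁶ m.
Circular speed v_c = √(μ/r) = 1652 m/s.
Escape speed v_esc = √(2μ/r) = √2 × v_c = 2336 m/s.
Δv = v_esc − v_c = 684.2 m/s.

Δv ≈ 684 m/s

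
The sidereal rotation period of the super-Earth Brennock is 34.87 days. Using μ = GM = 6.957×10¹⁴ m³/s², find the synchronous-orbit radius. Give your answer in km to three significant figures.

r_sync ≈ 5.43×10⁵ km

T = 34.87 days = 3.013×10⁶ s.
A synchronous orbit has period T, so by Kepler's third law a = (μT²/4π²)^(1/3).
μT²/4π² = 6.957×10¹⁴ × (3.013×10⁶)² / 39.48 = 1.600×10²⁶ m³.
a = 5.428×10⁸ m = 5.4283×10⁵ km.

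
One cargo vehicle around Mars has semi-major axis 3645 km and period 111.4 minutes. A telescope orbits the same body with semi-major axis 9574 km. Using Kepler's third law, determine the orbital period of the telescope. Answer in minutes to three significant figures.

T₂ ≈ 474 minutes

Kepler's third law: T² ∝ a³, so T₂ = T₁ (a₂/a₁)^(3/2).
a₂/a₁ = 2.627, (a₂/a₁)^(3/2) = 4.257.
T₂ = 111.4 × 4.257 = 474.2 minutes.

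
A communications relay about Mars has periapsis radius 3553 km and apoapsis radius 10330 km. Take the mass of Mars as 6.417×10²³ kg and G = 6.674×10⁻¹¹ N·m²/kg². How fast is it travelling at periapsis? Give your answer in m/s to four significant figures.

v ≈ 4235 m/s

μ = GM = 6.674×10⁻¹¹ × 6.417×10²³ = 4.283×10¹³ m³/s².
Semi-major axis a = (r_p + r_a)/2 = 6941.5 km = 6.942×10⁶ m.
Vis-viva: v² = μ(2/r − 1/a) = 4.283×10¹³ × (5.629×10⁻⁷ − 1.441×10⁻⁷) = 1.794×10⁷ m²/s².
v = 4235 m/s.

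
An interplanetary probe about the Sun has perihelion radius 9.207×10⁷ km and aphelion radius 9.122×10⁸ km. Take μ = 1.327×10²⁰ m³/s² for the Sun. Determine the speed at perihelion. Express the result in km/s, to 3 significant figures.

Semi-major axis a = (r_p + r_a)/2 = 5.0214×10⁸ km = 5.021×10¹¹ m.
Vis-viva: v² = μ(2/r − 1/a) = 1.327×10²⁰ × (2.172×10⁻¹¹ − 1.991×10⁻¹²) = 2.618×10⁹ m²/s².
v = 51170 m/s = 51.17 km/s.

v ≈ 51.2 km/s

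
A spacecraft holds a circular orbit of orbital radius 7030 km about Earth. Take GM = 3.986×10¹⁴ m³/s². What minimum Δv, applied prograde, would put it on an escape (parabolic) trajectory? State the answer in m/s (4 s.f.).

Δv ≈ 3119 m/s

r = 7030 km = 7.030×10⁶ m.
Circular speed v_c = √(μ/r) = 7530 m/s.
Escape speed v_esc = √(2μ/r) = √2 × v_c = 10650 m/s.
Δv = v_esc − v_c = 3119 m/s.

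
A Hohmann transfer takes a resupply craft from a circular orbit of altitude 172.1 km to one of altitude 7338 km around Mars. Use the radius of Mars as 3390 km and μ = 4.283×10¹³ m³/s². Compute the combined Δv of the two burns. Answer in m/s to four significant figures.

r₁ = 3390 + 172.1 = 3562.1 km = 3.5621×10⁶ m.
r₂ = 3390 + 7338 = 10728 km = 1.0728×10⁷ m.
Transfer ellipse a_t = (r₁ + r₂)/2 = 7.145×10⁶ m.
At r₁: circular v_c1 = √(μ/r₁) = 3468 m/s; transfer-periapsis v_p = √[μ(2/r₁ − 1/a_t)] = 4249 m/s.
Δv₁ = v_p − v_c1 = 781.4 m/s.
At r₂: circular v_c2 = √(μ/r₂) = 1998 m/s; transfer-apoapsis v_a = √[μ(2/r₂ − 1/a_t)] = 1411 m/s.
Δv₂ = v_c2 − v_a = 587.3 m/s.
Total Δv = Δv₁ + Δv₂ = 1369 m/s.

Δv_total ≈ 1369 m/s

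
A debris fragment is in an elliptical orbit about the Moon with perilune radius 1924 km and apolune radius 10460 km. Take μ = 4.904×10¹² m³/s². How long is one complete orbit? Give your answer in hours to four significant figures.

T ≈ 12.14 hours

Semi-major axis a = (r_p + r_a)/2 = (1924.0 + 10460)/2 = 6192.0 km = 6.192×10⁶ m.
By Kepler's third law T = 2π√(a³/μ) = 2π × 6.958×10³ = 4.372×10⁴ s.
= 12.14 hours.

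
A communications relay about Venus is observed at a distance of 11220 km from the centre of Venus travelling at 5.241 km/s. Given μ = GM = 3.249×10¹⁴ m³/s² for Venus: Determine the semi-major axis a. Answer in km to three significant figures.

r = 1.122×10⁷ m.
Vis-viva rearranged: 1/a = 2/r − v²/μ = 1.783×10⁻⁷ − 8.454×10⁻⁸ = 9.371×10⁻⁸ m⁻¹.
a = 1.067×10⁷ m = 10671 km.

a ≈ 10700 km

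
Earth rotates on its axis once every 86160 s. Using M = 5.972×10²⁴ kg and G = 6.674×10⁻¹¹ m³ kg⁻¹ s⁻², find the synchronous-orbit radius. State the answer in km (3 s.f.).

μ = GM = 6.674×10⁻¹¹ × 5.972×10²⁴ = 3.986×10¹⁴ m³/s².
A synchronous orbit has period T, so by Kepler's third law a = (μT²/4π²)^(1/3).
μT²/4π² = 3.986×10¹⁴ × (8.616×10⁴)² / 39.48 = 7.495×10²² m³.
a = 4.216×10⁷ m = 42162 km.

r_sync ≈ 42200 km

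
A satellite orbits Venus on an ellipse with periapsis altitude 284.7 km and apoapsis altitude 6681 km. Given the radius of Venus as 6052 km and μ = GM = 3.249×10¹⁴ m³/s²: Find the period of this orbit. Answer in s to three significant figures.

T ≈ 10300 s

r_p = 6052 + 284.7 = 6336.7 km = 6.3367×10⁶ m.
r_a = 6052 + 6681 = 12733 km = 1.2733×10⁷ m.
Semi-major axis a = (r_p + r_a)/2 = (6336.7 + 12733)/2 = 9534.9 km = 9.535×10⁶ m.
By Kepler's third law T = 2π√(a³/μ) = 2π × 1.633×10³ = 1.026×10⁴ s.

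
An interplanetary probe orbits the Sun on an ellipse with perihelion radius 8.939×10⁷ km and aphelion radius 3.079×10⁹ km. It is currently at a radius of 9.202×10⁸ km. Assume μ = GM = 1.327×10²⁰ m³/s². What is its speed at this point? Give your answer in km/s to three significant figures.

v ≈ 14.3 km/s

Semi-major axis a = (r_p + r_a)/2 = 1.5842×10⁹ km = 1.584×10¹² m.
Vis-viva: v² = μ(2/r − 1/a) = 1.327×10²⁰ × (2.173×10⁻¹² − 6.312×10⁻¹³) = 2.047×10⁸ m²/s².
v = 14310 m/s = 14.31 km/s.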